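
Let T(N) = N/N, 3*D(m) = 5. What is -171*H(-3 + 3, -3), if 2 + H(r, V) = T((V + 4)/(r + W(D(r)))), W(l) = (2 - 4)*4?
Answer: 171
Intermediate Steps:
D(m) = 5/3 (D(m) = (⅓)*5 = 5/3)
W(l) = -8 (W(l) = -2*4 = -8)
T(N) = 1
H(r, V) = -1 (H(r, V) = -2 + 1 = -1)
-171*H(-3 + 3, -3) = -171*(-1) = 171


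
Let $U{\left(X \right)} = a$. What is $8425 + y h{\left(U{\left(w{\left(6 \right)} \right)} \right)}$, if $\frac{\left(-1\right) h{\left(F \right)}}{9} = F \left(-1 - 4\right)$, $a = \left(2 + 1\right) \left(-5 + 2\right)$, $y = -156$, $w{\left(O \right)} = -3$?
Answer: $71605$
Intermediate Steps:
$a = -9$ ($a = 3 \left(-3\right) = -9$)
$U{\left(X \right)} = -9$
$h{\left(F \right)} = 45 F$ ($h{\left(F \right)} = - 9 F \left(-1 - 4\right) = - 9 F \left(-5\right) = - 9 \left(- 5 F\right) = 45 F$)
$8425 + y h{\left(U{\left(w{\left(6 \right)} \right)} \right)} = 8425 - 156 \cdot 45 \left(-9\right) = 8425 - -63180 = 8425 + 63180 = 71605$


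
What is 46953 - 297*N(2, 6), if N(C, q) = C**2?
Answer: 45765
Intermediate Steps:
46953 - 297*N(2, 6) = 46953 - 297*2**2 = 46953 - 297*4 = 46953 - 1188 = 45765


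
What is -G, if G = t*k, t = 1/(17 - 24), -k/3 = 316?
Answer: -948/7 ≈ -135.43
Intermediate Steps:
k = -948 (k = -3*316 = -948)
t = -⅐ (t = 1/(-7) = -⅐ ≈ -0.14286)
G = 948/7 (G = -⅐*(-948) = 948/7 ≈ 135.43)
-G = -1*948/7 = -948/7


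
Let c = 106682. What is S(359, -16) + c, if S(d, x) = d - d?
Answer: 106682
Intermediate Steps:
S(d, x) = 0
S(359, -16) + c = 0 + 106682 = 106682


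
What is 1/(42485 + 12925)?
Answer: 1/55410 ≈ 1.8047e-5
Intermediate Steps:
1/(42485 + 12925) = 1/55410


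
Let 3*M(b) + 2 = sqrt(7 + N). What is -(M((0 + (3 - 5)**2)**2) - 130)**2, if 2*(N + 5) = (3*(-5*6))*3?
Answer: -17059 + 784*I*sqrt(133)/9 ≈ -17059.0 + 1004.6*I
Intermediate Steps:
N = -140 (N = -5 + ((3*(-5*6))*3)/2 = -5 + ((3*(-30))*3)/2 = -5 + (-90*3)/2 = -5 + (1/2)*(-270) = -5 - 135 = -140)
M(b) = -2/3 + I*sqrt(133)/3 (M(b) = -2/3 + sqrt(7 - 140)/3 = -2/3 + sqrt(-133)/3 = -2/3 + (I*sqrt(133))/3 = -2/3 + I*sqrt(133)/3)
-(M((0 + (3 - 5)**2)**2) - 130)**2 = -((-2/3 + I*sqrt(133)/3) - 130)**2 = -(-392/3 + I*sqrt(133)/3)**2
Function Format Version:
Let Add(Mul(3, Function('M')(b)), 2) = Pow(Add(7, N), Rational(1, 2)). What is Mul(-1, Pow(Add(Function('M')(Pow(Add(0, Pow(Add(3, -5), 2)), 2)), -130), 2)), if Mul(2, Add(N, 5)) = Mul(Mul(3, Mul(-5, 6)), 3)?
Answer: Add(-17059, Mul(Rational(784, 9), I, Pow(133, Rational(1, 2)))) ≈ Add(-17059., Mul(1004.6, I))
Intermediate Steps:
N = -140 (N = Add(-5, Mul(Rational(1, 2), Mul(Mul(3, Mul(-5, 6)), 3))) = Add(-5, Mul(Rational(1, 2), Mul(Mul(3, -30), 3))) = Add(-5, Mul(Rational(1, 2), Mul(-90, 3))) = Add(-5, Mul(Rational(1, 2), -270)) = Add(-5, -135) = -140)
Function('M')(b) = Add(Rational(-2, 3), Mul(Rational(1, 3), I, Pow(133, Rational(1, 2)))) (Function('M')(b) = Add(Rational(-2, 3), Mul(Rational(1, 3), Pow(Add(7, -140), Rational(1, 2)))) = Add(Rational(-2, 3), Mul(Rational(1, 3), Pow(-133, Rational(1, 2)))) = Add(Rational(-2, 3), Mul(Rational(1, 3), Mul(I, Pow(133, Rational(1, 2))))) = Add(Rational(-2, 3), Mul(Rational(1, 3), I, Pow(133, Rational(1, 2)))))
Mul(-1, Pow(Add(Function('M')(Pow(Add(0, Pow(Add(3, -5), 2)), 2)), -130), 2)) = Mul(-1, Pow(Add(Add(Rational(-2, 3), Mul(Rational(1, 3), I, Pow(133, Rational(1, 2)))), -130), 2)) = Mul(-1, Pow(Add(Rational(-392, 3), Mul(Rational(1, 3), I, Pow(133, Rational(1, 2)))), 2))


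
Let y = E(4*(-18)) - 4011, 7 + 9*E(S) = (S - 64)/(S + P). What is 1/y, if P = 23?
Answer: -49/196562 ≈ -0.00024929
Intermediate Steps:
E(S) = -7/9 + (-64 + S)/(9*(23 + S)) (E(S) = -7/9 + ((S - 64)/(S + 23))/9 = -7/9 + ((-64 + S)/(23 + S))/9 = -7/9 + (-64 + S)/(9*(23 + S)))
y = -196562/49 (y = (-75 - 8*(-18))/(3*(23 + 4*(-18))) - 4011 = (-75 - 2*(-72))/(3*(23 - 72)) - 4011 = (⅓)*(-75 + 144)/(-49) - 4011 = (⅓)*(-1/49)*69 - 4011 = -23/49 - 4011 = -196562/49 ≈ -4011.5)
1/y = 1/(-196562/49) = -49/196562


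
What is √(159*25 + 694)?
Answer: √4669 ≈ 68.330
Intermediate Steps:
√(159*25 + 694) = √(3975 + 694) = √4669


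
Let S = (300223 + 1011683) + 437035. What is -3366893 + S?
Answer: -1617952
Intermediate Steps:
S = 1748941 (S = 1311906 + 437035 = 1748941)
-3366893 + S = -3366893 + 1748941 = -1617952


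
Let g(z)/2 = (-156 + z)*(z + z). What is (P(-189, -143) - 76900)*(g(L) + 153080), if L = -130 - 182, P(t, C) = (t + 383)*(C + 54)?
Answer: -69413901904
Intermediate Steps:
P(t, C) = (54 + C)*(383 + t) (P(t, C) = (383 + t)*(54 + C) = (54 + C)*(383 + t))
L = -312
g(z) = 4*z*(-156 + z) (g(z) = 2*((-156 + z)*(z + z)) = 2*((-156 + z)*(2*z)) = 2*(2*z*(-156 + z)) = 4*z*(-156 + z))
(P(-189, -143) - 76900)*(g(L) + 153080) = ((20682 + 54*(-189) + 383*(-143) - 143*(-189)) - 76900)*(4*(-312)*(-156 - 312) + 153080) = ((20682 - 10206 - 54769 + 27027) - 76900)*(4*(-312)*(-468) + 153080) = (-17266 - 76900)*(584064 + 153080) = -94166*737144 = -69413901904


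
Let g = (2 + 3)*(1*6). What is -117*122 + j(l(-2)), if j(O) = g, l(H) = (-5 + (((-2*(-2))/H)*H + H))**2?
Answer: -14244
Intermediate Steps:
l(H) = (-1 + H)**2 (l(H) = (-5 + ((4/H)*H + H))**2 = (-5 + (4 + H))**2 = (-1 + H)**2)
g = 30 (g = 5*6 = 30)
j(O) = 30
-117*122 + j(l(-2)) = -117*122 + 30 = -14274 + 30 = -14244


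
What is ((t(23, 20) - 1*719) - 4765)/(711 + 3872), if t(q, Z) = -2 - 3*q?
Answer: -5555/4583 ≈ -1.2121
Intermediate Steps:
((t(23, 20) - 1*719) - 4765)/(711 + 3872) = (((-2 - 3*23) - 1*719) - 4765)/(711 + 3872) = (((-2 - 69) - 719) - 4765)/4583 = ((-71 - 719) - 4765)*(1/4583) = (-790 - 4765)*(1/4583) = -5555*1/4583 = -5555/4583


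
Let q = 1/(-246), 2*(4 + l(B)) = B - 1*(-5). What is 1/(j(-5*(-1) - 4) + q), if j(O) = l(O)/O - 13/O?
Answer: -246/3445 ≈ -0.071408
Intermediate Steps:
l(B) = -3/2 + B/2 (l(B) = -4 + (B - 1*(-5))/2 = -4 + (B + 5)/2 = -4 + (5 + B)/2 = -4 + (5/2 + B/2) = -3/2 + B/2)
q = -1/246 ≈ -0.0040650
j(O) = -13/O + (-3/2 + O/2)/O (j(O) = (-3/2 + O/2)/O - 13/O = -13/O + (-3/2 + O/2)/O)
1/(j(-5*(-1) - 4) + q) = 1/((-29 + (-5*(-1) - 4))/(2*(-5*(-1) - 4)) - 1/246) = 1/((-29 + (5 - 4))/(2*(5 - 4)) - 1/246) = 1/((1/2)*(-29 + 1)/1 - 1/246) = 1/((1/2)*1*(-28) - 1/246) = 1/(-14 - 1/246) = 1/(-3445/246) = -246/3445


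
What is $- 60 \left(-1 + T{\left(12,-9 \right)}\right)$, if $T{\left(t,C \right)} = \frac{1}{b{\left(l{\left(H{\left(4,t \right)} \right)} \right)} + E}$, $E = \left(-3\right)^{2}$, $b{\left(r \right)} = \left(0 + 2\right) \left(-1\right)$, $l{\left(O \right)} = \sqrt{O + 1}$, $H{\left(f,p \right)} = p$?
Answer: $\frac{360}{7} \approx 51.429$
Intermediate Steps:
$l{\left(O \right)} = \sqrt{1 + O}$
$b{\left(r \right)} = -2$ ($b{\left(r \right)} = 2 \left(-1\right) = -2$)
$E = 9$
$T{\left(t,C \right)} = \frac{1}{7}$ ($T{\left(t,C \right)} = \frac{1}{-2 + 9} = \frac{1}{7}$)
$- 60 \left(-1 + T{\left(12,-9 \right)}\right) = - 60 \left(-1 + \frac{1}{7}\right) = \left(-60\right) \left(- \frac{6}{7}\right) = \frac{360}{7}$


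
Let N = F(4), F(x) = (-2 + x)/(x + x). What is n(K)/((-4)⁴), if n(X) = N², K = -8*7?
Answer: 1/4096 ≈ 0.00024414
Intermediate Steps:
F(x) = (-2 + x)/(2*x) (F(x) = (-2 + x)/((2*x)) = (-2 + x)*(1/(2*x)) = (-2 + x)/(2*x))
K = -56 (K = -2*28 = -56)
N = ¼ (N = (½)*(-2 + 4)/4 = (½)*(¼)*2 = ¼ ≈ 0.25000)
n(X) = 1/16 (n(X) = (¼)² = 1/16)
n(K)/((-4)⁴) = 1/(16*((-4)⁴)) = (1/16)/256 = (1/16)*(1/256) = 1/4096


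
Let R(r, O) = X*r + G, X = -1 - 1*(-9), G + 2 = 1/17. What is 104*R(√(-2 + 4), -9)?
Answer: -3432/17 + 832*√2 ≈ 974.74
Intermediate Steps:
G = -33/17 (G = -2 + 1/17 = -33/17 ≈ -1.9412)
X = 8 (X = -1 + 9 = 8)
R(r, O) = -33/17 + 8*r (R(r, O) = 8*r - 33/17 = -33/17 + 8*r)
104*R(√(-2 + 4), -9) = 104*(-33/17 + 8*√(-2 + 4)) = 104*(-33/17 + 8*√2) = -3432/17 + 832*√2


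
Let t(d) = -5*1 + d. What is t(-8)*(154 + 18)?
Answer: -2236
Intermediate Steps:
t(d) = -5 + d
t(-8)*(154 + 18) = (-5 - 8)*(154 + 18) = -13*172 = -2236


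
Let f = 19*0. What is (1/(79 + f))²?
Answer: 1/6241 ≈ 0.00016023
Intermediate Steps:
f = 0
(1/(79 + f))² = (1/(79 + 0))² = (1/79)² = 1/6241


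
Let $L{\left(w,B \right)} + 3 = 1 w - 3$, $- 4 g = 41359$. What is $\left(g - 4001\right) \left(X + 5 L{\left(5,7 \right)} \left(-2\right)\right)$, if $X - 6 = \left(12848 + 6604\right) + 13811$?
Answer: $- \frac{1908983277}{4} \approx -4.7725 \cdot 10^{8}$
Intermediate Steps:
$g = - \frac{41359}{4}$ ($g = \left(- \frac{1}{4}\right) 41359 = - \frac{41359}{4} \approx -10340.0$)
$L{\left(w,B \right)} = -6 + w$ ($L{\left(w,B \right)} = -3 + \left(1 w - 3\right) = -3 + \left(w - 3\right) = -3 + \left(-3 + w\right) = -6 + w$)
$X = 33269$ ($X = 6 + \left(\left(12848 + 6604\right) + 13811\right) = 6 + \left(19452 + 13811\right) = 6 + 33263 = 33269$)
$\left(g - 4001\right) \left(X + 5 L{\left(5,7 \right)} \left(-2\right)\right) = \left(- \frac{41359}{4} - 4001\right) \left(33269 + 5 \left(-6 + 5\right) \left(-2\right)\right) = - \frac{57363 \left(33269 + 5 \left(-1\right) \left(-2\right)\right)}{4} = - \frac{57363 \left(33269 - -10\right)}{4} = - \frac{57363 \left(33269 + 10\right)}{4} = \left(- \frac{57363}{4}\right) 33279 = - \frac{1908983277}{4}$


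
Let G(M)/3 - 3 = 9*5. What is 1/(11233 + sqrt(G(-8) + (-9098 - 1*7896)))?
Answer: 11233/126197139 - 5*I*sqrt(674)/126197139 ≈ 8.9012e-5 - 1.0286e-6*I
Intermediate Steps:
G(M) = 144 (G(M) = 9 + 3*(9*5) = 9 + 3*45 = 9 + 135 = 144)
1/(11233 + sqrt(G(-8) + (-9098 - 1*7896))) = 1/(11233 + sqrt(144 + (-9098 - 1*7896))) = 1/(11233 + sqrt(144 + (-9098 - 7896))) = 1/(11233 + sqrt(144 - 16994)) = 1/(11233 + sqrt(-16850)) = 1/(11233 + 5*I*sqrt(674))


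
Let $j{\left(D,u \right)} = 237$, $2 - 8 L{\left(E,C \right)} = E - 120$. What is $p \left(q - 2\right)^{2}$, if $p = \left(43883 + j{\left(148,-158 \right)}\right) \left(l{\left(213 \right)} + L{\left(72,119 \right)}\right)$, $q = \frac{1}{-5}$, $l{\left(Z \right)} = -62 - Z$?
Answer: $-57389090$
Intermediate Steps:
$q = - \frac{1}{5} \approx -0.2$
$L{\left(E,C \right)} = \frac{61}{4} - \frac{E}{8}$ ($L{\left(E,C \right)} = \frac{1}{4} - \frac{E - 120}{8} = \frac{1}{4} - \frac{-120 + E}{8} = \frac{1}{4} - \left(-15 + \frac{E}{8}\right) = \frac{61}{4} - \frac{E}{8}$)
$p = -11857250$ ($p = \left(43883 + 237\right) \left(\left(-62 - 213\right) + \left(\frac{61}{4} - 9\right)\right) = 44120 \left(\left(-62 - 213\right) + \left(\frac{61}{4} - 9\right)\right) = 44120 \left(-275 + \frac{25}{4}\right) = 44120 \left(- \frac{1075}{4}\right) = -11857250$)
$p \left(q - 2\right)^{2} = - 11857250 \left(- \frac{1}{5} - 2\right)^{2} = - 11857250 \left(- \frac{11}{5}\right)^{2} = \left(-11857250\right) \frac{121}{25} = -57389090$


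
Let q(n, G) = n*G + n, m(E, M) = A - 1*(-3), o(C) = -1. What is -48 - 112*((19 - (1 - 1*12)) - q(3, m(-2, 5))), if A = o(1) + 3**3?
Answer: 6672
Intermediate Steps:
A = 26 (A = -1 + 3**3 = -1 + 27 = 26)
m(E, M) = 29 (m(E, M) = 26 - 1*(-3) = 26 + 3 = 29)
q(n, G) = n + G*n (q(n, G) = G*n + n = n + G*n)
-48 - 112*((19 - (1 - 1*12)) - q(3, m(-2, 5))) = -48 - 112*((19 - (1 - 1*12)) - 3*(1 + 29)) = -48 - 112*((19 - (1 - 12)) - 3*30) = -48 - 112*((19 - 1*(-11)) - 1*90) = -48 - 112*((19 + 11) - 90) = -48 - 112*(30 - 90) = -48 - 112*(-60) = -48 + 6720 = 6672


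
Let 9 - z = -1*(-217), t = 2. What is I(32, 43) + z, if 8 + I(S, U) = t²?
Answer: -212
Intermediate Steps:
I(S, U) = -4 (I(S, U) = -8 + 2² = -8 + 4 = -4)
z = -208 (z = 9 - (-1)*(-217) = 9 - 1*217 = 9 - 217 = -208)
I(32, 43) + z = -4 - 208 = -212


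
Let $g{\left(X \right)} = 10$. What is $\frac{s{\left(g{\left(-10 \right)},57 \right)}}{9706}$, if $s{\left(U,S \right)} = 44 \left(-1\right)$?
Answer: $- \frac{22}{4853} \approx -0.0045333$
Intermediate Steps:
$s{\left(U,S \right)} = -44$
$\frac{s{\left(g{\left(-10 \right)},57 \right)}}{9706} = - \frac{44}{9706} = \left(-44\right) \frac{1}{9706} = - \frac{22}{4853}$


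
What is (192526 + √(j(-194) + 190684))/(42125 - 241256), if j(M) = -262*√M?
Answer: -192526/199131 - √(190684 - 262*I*√194)/199131 ≈ -0.96902 + 2.0982e-5*I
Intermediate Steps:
(192526 + √(j(-194) + 190684))/(42125 - 241256) = (192526 + √(-262*I*√194 + 190684))/(42125 - 241256) = (192526 + √(-262*I*√194 + 190684))/(-199131) = (192526 + √(-262*I*√194 + 190684))*(-1/199131) = (192526 + √(190684 - 262*I*√194))*(-1/199131) = -192526/199131 - √(190684 - 262*I*√194)/199131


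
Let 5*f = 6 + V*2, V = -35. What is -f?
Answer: 64/5 ≈ 12.800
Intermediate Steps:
f = -64/5 (f = (6 - 35*2)/5 = (6 - 70)/5 = (1/5)*(-64) = -64/5 ≈ -12.800)
-f = -1*(-64/5) = 64/5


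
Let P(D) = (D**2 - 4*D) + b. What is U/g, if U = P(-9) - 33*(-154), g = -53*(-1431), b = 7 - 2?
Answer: 5204/75843 ≈ 0.068615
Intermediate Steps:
b = 5
P(D) = 5 + D**2 - 4*D (P(D) = (D**2 - 4*D) + 5 = 5 + D**2 - 4*D)
g = 75843
U = 5204 (U = (5 + (-9)**2 - 4*(-9)) - 33*(-154) = (5 + 81 + 36) + 5082 = 122 + 5082 = 5204)
U/g = 5204/75843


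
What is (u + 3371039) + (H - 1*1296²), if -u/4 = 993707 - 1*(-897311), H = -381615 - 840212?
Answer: -7094476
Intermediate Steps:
H = -1221827
u = -7564072 (u = -4*(993707 - 1*(-897311)) = -4*(993707 + 897311) = -4*1891018 = -7564072)
(u + 3371039) + (H - 1*1296²) = (-7564072 + 3371039) + (-1221827 - 1*1296²) = -4193033 + (-1221827 - 1*1679616) = -4193033 + (-1221827 - 1679616) = -4193033 - 2901443 = -7094476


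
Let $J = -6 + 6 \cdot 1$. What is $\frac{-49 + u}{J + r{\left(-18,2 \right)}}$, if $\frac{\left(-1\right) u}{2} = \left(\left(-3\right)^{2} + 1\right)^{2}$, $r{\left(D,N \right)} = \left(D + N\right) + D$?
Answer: $\frac{249}{34} \approx 7.3235$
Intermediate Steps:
$r{\left(D,N \right)} = N + 2 D$
$J = 0$ ($J = -6 + 6 = 0$)
$u = -200$ ($u = - 2 \left(\left(-3\right)^{2} + 1\right)^{2} = - 2 \left(9 + 1\right)^{2} = - 2 \cdot 10^{2} = \left(-2\right) 100 = -200$)
$\frac{-49 + u}{J + r{\left(-18,2 \right)}} = \frac{-49 - 200}{0 + \left(2 + 2 \left(-18\right)\right)} = - \frac{249}{0 + \left(2 - 36\right)} = - \frac{249}{0 - 34} = - \frac{249}{-34} = \left(-249\right) \left(- \frac{1}{34}\right) = \frac{249}{34}$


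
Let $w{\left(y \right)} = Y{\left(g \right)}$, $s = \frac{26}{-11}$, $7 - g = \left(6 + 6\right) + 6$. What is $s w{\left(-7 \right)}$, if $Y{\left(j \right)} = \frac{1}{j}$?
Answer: $\frac{26}{121} \approx 0.21488$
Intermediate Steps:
$g = -11$ ($g = 7 - \left(\left(6 + 6\right) + 6\right) = 7 - \left(12 + 6\right) = 7 - 18 = -11$)
$s = - \frac{26}{11}$ ($s = 26 \left(- \frac{1}{11}\right) = - \frac{26}{11} \approx -2.3636$)
$w{\left(y \right)} = - \frac{1}{11}$ ($w{\left(y \right)} = \frac{1}{-11} = - \frac{1}{11}$)
$s w{\left(-7 \right)} = \left(- \frac{26}{11}\right) \left(- \frac{1}{11}\right) = \frac{26}{121}$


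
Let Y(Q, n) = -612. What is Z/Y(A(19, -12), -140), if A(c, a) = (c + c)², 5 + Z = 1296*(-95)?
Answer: 123125/612 ≈ 201.18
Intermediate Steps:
Z = -123125 (Z = -5 + 1296*(-95) = -5 - 123120 = -123125)
A(c, a) = 4*c² (A(c, a) = (2*c)² = 4*c²)
Z/Y(A(19, -12), -140) = -123125/(-612) = -123125*(-1/612) = 123125/612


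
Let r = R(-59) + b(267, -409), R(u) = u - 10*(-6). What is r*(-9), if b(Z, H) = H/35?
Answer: 3366/35 ≈ 96.171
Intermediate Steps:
b(Z, H) = H/35 (b(Z, H) = H*(1/35) = H/35)
R(u) = 60 + u (R(u) = u + 60 = 60 + u)
r = -374/35 (r = (60 - 59) + (1/35)*(-409) = 1 - 409/35 = -374/35 ≈ -10.686)
r*(-9) = -374/35*(-9) = 3366/35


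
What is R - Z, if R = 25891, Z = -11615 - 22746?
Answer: 60252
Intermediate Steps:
Z = -34361
R - Z = 25891 - 1*(-34361) = 25891 + 34361 = 60252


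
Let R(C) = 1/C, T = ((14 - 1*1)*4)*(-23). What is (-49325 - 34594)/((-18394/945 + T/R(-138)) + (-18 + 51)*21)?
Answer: -79303455/156606851 ≈ -0.50639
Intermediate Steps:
T = -1196 (T = ((14 - 1)*4)*(-23) = (13*4)*(-23) = 52*(-23) = -1196)
(-49325 - 34594)/((-18394/945 + T/R(-138)) + (-18 + 51)*21) = (-49325 - 34594)/((-18394/945 - 1196/(1/(-138))) + (-18 + 51)*21) = -83919/((-18394*1/945 - 1196/(-1/138)) + 33*21) = -83919/((-18394/945 - 1196*(-138)) + 693) = -83919/((-18394/945 + 165048) + 693) = -83919/(155951966/945 + 693) = -83919/156606851/945 = -83919*945/156606851 = -79303455/156606851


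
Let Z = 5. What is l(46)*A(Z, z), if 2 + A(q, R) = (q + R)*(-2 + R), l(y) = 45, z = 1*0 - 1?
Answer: -630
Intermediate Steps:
z = -1 (z = 0 - 1 = -1)
A(q, R) = -2 + (-2 + R)*(R + q) (A(q, R) = -2 + (q + R)*(-2 + R) = -2 + (R + q)*(-2 + R) = -2 + (-2 + R)*(R + q))
l(46)*A(Z, z) = 45*(-2 + (-1)² - 2*(-1) - 2*5 - 1*5) = 45*(-2 + 1 + 2 - 10 - 5) = 45*(-14) = -630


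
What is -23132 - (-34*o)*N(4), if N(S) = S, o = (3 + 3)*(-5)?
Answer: -27212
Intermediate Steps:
o = -30 (o = 6*(-5) = -30)
-23132 - (-34*o)*N(4) = -23132 - (-34*(-30))*4 = -23132 - 1020*4 = -23132 - 1*4080 = -23132 - 4080 = -27212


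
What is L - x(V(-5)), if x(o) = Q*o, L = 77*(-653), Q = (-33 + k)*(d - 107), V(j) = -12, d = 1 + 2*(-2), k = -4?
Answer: -1441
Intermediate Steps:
d = -3 (d = 1 - 4 = -3)
Q = 4070 (Q = (-33 - 4)*(-3 - 107) = -37*(-110) = 4070)
L = -50281
x(o) = 4070*o
L - x(V(-5)) = -50281 - 4070*(-12) = -50281 - 1*(-48840) = -50281 + 48840 = -1441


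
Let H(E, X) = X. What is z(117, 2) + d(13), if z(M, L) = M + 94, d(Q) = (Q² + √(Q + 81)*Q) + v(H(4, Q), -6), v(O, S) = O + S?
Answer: 387 + 13*√94 ≈ 513.04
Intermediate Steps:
d(Q) = -6 + Q + Q² + Q*√(81 + Q) (d(Q) = (Q² + √(Q + 81)*Q) + (Q - 6) = (Q² + √(81 + Q)*Q) + (-6 + Q) = (Q² + Q*√(81 + Q)) + (-6 + Q) = -6 + Q + Q² + Q*√(81 + Q))
z(M, L) = 94 + M
z(117, 2) + d(13) = (94 + 117) + (-6 + 13 + 13² + 13*√(81 + 13)) = 211 + (-6 + 13 + 169 + 13*√94) = 211 + (176 + 13*√94) = 387 + 13*√94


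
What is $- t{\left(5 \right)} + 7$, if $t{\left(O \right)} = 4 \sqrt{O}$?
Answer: $7 - 4 \sqrt{5} \approx -1.9443$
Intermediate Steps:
$- t{\left(5 \right)} + 7 = - 4 \sqrt{5} + 7 = 7 - 4 \sqrt{5}$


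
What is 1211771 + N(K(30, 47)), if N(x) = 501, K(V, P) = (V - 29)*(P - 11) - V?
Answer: 1212272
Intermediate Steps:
K(V, P) = -V + (-29 + V)*(-11 + P) (K(V, P) = (-29 + V)*(-11 + P) - V = -V + (-29 + V)*(-11 + P))
1211771 + N(K(30, 47)) = 1211771 + 501 = 1212272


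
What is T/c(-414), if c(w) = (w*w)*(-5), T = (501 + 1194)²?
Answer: -63845/19044 ≈ -3.3525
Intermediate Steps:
T = 2873025 (T = 1695² = 2873025)
c(w) = -5*w² (c(w) = w²*(-5) = -5*w²)
T/c(-414) = 2873025/((-5*(-414)²)) = 2873025/((-5*171396)) = 2873025/(-856980) = 2873025*(-1/856980) = -63845/19044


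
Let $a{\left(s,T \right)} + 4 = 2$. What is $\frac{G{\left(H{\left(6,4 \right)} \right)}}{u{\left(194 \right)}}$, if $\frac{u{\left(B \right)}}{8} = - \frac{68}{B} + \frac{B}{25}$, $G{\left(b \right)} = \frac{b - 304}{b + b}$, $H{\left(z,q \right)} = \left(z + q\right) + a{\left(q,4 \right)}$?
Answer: $- \frac{89725}{287488} \approx -0.3121$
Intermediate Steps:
$a{\left(s,T \right)} = -2$ ($a{\left(s,T \right)} = -4 + 2 = -2$)
$H{\left(z,q \right)} = -2 + q + z$ ($H{\left(z,q \right)} = \left(z + q\right) - 2 = \left(q + z\right) - 2 = -2 + q + z$)
$G{\left(b \right)} = \frac{-304 + b}{2 b}$
$u{\left(B \right)} = - \frac{544}{B} + \frac{8 B}{25}$ ($u{\left(B \right)} = 8 \left(- \frac{68}{B} + \frac{B}{25}\right) = - \frac{544}{B} + \frac{8 B}{25}$)
$\frac{G{\left(H{\left(6,4 \right)} \right)}}{u{\left(194 \right)}} = \frac{\frac{1}{2} \frac{1}{-2 + 4 + 6} \left(-304 + \left(-2 + 4 + 6\right)\right)}{- \frac{544}{194} + \frac{8}{25} \cdot 194} = \frac{\frac{1}{2} \cdot \frac{1}{8} \left(-304 + 8\right)}{\left(-544\right) \frac{1}{194} + \frac{1552}{25}} = \frac{\frac{1}{2} \cdot \frac{1}{8} \left(-296\right)}{- \frac{272}{97} + \frac{1552}{25}} = - \frac{37}{2 \cdot \frac{143744}{2425}} = \left(- \frac{37}{2}\right) \frac{2425}{143744} = - \frac{89725}{287488}$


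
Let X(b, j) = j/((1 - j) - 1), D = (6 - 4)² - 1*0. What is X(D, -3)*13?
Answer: -13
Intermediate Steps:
D = 4 (D = 2² + 0 = 4 + 0 = 4)
X(b, j) = -1 (X(b, j) = j/((-j)) = (-1/j)*j = -1)
X(D, -3)*13 = -1*13 = -13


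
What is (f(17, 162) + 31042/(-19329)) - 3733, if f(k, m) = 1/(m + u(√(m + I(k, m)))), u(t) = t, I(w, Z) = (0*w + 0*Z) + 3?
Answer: -36912563773/9883941 - √165/26079 ≈ -3734.6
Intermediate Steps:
I(w, Z) = 3 (I(w, Z) = (0 + 0) + 3 = 0 + 3 = 3)
f(k, m) = 1/(m + √(3 + m)) (f(k, m) = 1/(m + √(m + 3)) = 1/(m + √(3 + m)))
(f(17, 162) + 31042/(-19329)) - 3733 = (1/(162 + √(3 + 162)) + 31042/(-19329)) - 3733 = (1/(162 + √165) + 31042*(-1/19329)) - 3733 = (1/(162 + √165) - 1826/1137) - 3733 = (-1826/1137 + 1/(162 + √165)) - 3733 = -4246247/1137 + 1/(162 + √165)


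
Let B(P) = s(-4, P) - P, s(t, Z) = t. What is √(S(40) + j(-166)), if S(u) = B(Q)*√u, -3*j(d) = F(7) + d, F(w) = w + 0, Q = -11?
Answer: √(53 + 14*√10) ≈ 9.8627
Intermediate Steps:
B(P) = -4 - P
F(w) = w
j(d) = -7/3 - d/3 (j(d) = -(7 + d)/3 = -7/3 - d/3)
S(u) = 7*√u (S(u) = (-4 - 1*(-11))*√u = (-4 + 11)*√u = 7*√u)
√(S(40) + j(-166)) = √(7*√40 + (-7/3 - ⅓*(-166))) = √(7*(2*√10) + (-7/3 + 166/3)) = √(14*√10 + 53) = √(53 + 14*√10)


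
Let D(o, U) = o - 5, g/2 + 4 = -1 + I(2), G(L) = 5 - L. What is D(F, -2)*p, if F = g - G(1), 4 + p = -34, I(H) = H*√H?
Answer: 722 - 152*√2 ≈ 507.04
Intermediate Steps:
I(H) = H^(3/2)
p = -38 (p = -4 - 34 = -38)
g = -10 + 4*√2 (g = -8 + 2*(-1 + 2^(3/2)) = -8 + 2*(-1 + 2*√2) = -8 + (-2 + 4*√2) = -10 + 4*√2 ≈ -4.3431)
F = -14 + 4*√2 (F = (-10 + 4*√2) - (5 - 1*1) = (-10 + 4*√2) - (5 - 1) = (-10 + 4*√2) - 1*4 = (-10 + 4*√2) - 4 = -14 + 4*√2 ≈ -8.3431)
D(o, U) = -5 + o
D(F, -2)*p = (-5 + (-14 + 4*√2))*(-38) = (-19 + 4*√2)*(-38) = 722 - 152*√2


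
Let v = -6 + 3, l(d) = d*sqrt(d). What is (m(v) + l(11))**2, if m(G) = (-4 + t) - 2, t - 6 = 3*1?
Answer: 1340 + 66*sqrt(11) ≈ 1558.9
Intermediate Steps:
l(d) = d**(3/2)
t = 9 (t = 6 + 3*1 = 6 + 3 = 9)
v = -3
m(G) = 3 (m(G) = (-4 + 9) - 2 = 5 - 2 = 3)
(m(v) + l(11))**2 = (3 + 11**(3/2))**2 = (3 + 11*sqrt(11))**2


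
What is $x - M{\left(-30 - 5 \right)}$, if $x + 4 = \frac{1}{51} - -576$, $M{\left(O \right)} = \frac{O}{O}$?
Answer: $\frac{29122}{51} \approx 571.02$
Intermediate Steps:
$M{\left(O \right)} = 1$
$x = \frac{29173}{51}$ ($x = -4 + \left(\frac{1}{51} - -576\right) = -4 + \left(\frac{1}{51} + 576\right) = -4 + \frac{29377}{51} = \frac{29173}{51} \approx 572.02$)
$x - M{\left(-30 - 5 \right)} = \frac{29173}{51} - 1 = \frac{29122}{51}$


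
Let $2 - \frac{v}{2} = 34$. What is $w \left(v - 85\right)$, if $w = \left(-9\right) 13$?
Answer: $17433$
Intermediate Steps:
$v = -64$ ($v = 4 - 68 = -64$)
$w = -117$
$w \left(v - 85\right) = - 117 \left(-64 - 85\right) = \left(-117\right) \left(-149\right) = 17433$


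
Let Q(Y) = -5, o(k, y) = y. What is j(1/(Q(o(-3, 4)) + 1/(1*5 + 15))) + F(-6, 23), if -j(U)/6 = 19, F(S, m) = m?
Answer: -91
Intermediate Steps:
j(U) = -114 (j(U) = -6*19 = -114)
j(1/(Q(o(-3, 4)) + 1/(1*5 + 15))) + F(-6, 23) = -114 + 23 = -91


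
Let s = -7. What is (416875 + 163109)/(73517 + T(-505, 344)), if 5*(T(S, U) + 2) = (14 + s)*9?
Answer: 483320/61273 ≈ 7.8880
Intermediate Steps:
T(S, U) = 53/5 (T(S, U) = -2 + ((14 - 7)*9)/5 = -2 + (7*9)/5 = -2 + (1/5)*63 = -2 + 63/5 = 53/5)
(416875 + 163109)/(73517 + T(-505, 344)) = (416875 + 163109)/(73517 + 53/5) = 579984/(367638/5) = 579984*(5/367638) = 483320/61273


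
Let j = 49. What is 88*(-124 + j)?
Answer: -6600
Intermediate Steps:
88*(-124 + j) = 88*(-124 + 49) = 88*(-75) = -6600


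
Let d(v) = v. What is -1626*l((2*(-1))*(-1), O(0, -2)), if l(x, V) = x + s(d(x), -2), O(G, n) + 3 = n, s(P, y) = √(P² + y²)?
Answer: -3252 - 3252*√2 ≈ -7851.0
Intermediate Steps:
O(G, n) = -3 + n
l(x, V) = x + √(4 + x²) (l(x, V) = x + √(x² + (-2)²) = x + √(x² + 4) = x + √(4 + x²))
-1626*l((2*(-1))*(-1), O(0, -2)) = -1626*((2*(-1))*(-1) + √(4 + ((2*(-1))*(-1))²)) = -1626*(-2*(-1) + √(4 + (-2*(-1))²)) = -1626*(2 + √(4 + 2²)) = -1626*(2 + √(4 + 4)) = -1626*(2 + √8) = -1626*(2 + 2*√2) = -3252 - 3252*√2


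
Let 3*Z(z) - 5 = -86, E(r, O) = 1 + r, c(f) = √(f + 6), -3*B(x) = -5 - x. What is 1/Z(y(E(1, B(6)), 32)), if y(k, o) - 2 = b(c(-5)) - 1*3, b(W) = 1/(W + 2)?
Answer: -1/27 ≈ -0.037037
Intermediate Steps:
B(x) = 5/3 + x/3 (B(x) = -(-5 - x)/3 = 5/3 + x/3)
c(f) = √(6 + f)
b(W) = 1/(2 + W)
y(k, o) = -⅔ (y(k, o) = 2 + (1/(2 + √(6 - 5)) - 1*3) = 2 + (1/(2 + √1) - 3) = 2 + (1/(2 + 1) - 3) = 2 + (1/3 - 3) = 2 + (⅓ - 3) = 2 - 8/3 = -⅔)
Z(z) = -27 (Z(z) = 5/3 + (⅓)*(-86) = 5/3 - 86/3 = -27)
1/Z(y(E(1, B(6)), 32)) = 1/(-27) = -1/27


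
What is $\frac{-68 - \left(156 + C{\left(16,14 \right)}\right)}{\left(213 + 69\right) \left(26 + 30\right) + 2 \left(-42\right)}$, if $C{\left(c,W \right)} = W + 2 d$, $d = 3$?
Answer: $- \frac{61}{3927} \approx -0.015533$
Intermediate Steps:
$C{\left(c,W \right)} = 6 + W$ ($C{\left(c,W \right)} = W + 2 \cdot 3 = W + 6 = 6 + W$)
$\frac{-68 - \left(156 + C{\left(16,14 \right)}\right)}{\left(213 + 69\right) \left(26 + 30\right) + 2 \left(-42\right)} = \frac{-68 - 176}{\left(213 + 69\right) \left(26 + 30\right) + 2 \left(-42\right)} = \frac{-68 - 176}{282 \cdot 56 - 84} = \frac{-68 - 176}{15792 - 84} = \frac{-68 - 176}{15708} = \left(-244\right) \frac{1}{15708} = - \frac{61}{3927}$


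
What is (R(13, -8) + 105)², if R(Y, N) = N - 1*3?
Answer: 8836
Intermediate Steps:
R(Y, N) = -3 + N (R(Y, N) = N - 3 = -3 + N)
(R(13, -8) + 105)² = ((-3 - 8) + 105)² = (-11 + 105)² = 94² = 8836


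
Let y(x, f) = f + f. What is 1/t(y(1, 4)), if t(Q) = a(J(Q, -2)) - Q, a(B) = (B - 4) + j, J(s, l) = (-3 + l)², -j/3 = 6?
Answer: -⅕ ≈ -0.20000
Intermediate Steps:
j = -18 (j = -3*6 = -18)
y(x, f) = 2*f
a(B) = -22 + B (a(B) = (B - 4) - 18 = (-4 + B) - 18 = -22 + B)
t(Q) = 3 - Q (t(Q) = (-22 + (-3 - 2)²) - Q = (-22 + (-5)²) - Q = (-22 + 25) - Q = 3 - Q)
1/t(y(1, 4)) = 1/(3 - 2*4) = 1/(3 - 1*8) = 1/(3 - 8) = 1/(-5) = -⅕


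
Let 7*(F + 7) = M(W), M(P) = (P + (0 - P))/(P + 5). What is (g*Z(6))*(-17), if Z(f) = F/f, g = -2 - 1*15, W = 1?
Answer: -2023/6 ≈ -337.17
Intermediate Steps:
g = -17 (g = -2 - 15 = -17)
M(P) = 0 (M(P) = (P - P)/(5 + P) = 0/(5 + P) = 0)
F = -7 (F = -7 + (⅐)*0 = -7 + 0 = -7)
Z(f) = -7/f
(g*Z(6))*(-17) = -(-119)/6*(-17) = -17*(-7/6)*(-17) = (119/6)*(-17) = -2023/6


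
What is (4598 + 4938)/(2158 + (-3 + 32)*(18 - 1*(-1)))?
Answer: 9536/2709 ≈ 3.5201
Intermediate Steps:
(4598 + 4938)/(2158 + (-3 + 32)*(18 - 1*(-1))) = 9536/(2158 + 29*(18 + 1)) = 9536/(2158 + 29*19) = 9536/(2158 + 551) = 9536/2709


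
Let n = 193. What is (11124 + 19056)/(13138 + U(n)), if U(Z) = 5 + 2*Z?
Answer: 30180/13529 ≈ 2.2308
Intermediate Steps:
(11124 + 19056)/(13138 + U(n)) = (11124 + 19056)/(13138 + (5 + 2*193)) = 30180/(13138 + (5 + 386)) = 30180/(13138 + 391) = 30180/13529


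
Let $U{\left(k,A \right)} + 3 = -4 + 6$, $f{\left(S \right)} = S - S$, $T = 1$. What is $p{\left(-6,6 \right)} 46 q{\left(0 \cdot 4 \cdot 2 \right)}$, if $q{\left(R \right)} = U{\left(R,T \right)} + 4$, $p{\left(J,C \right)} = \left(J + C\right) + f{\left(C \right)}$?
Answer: $0$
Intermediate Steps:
$f{\left(S \right)} = 0$
$U{\left(k,A \right)} = -1$ ($U{\left(k,A \right)} = -3 + \left(-4 + 6\right) = -3 + 2 = -1$)
$p{\left(J,C \right)} = C + J$ ($p{\left(J,C \right)} = \left(J + C\right) + 0 = \left(C + J\right) + 0 = C + J$)
$q{\left(R \right)} = 3$ ($q{\left(R \right)} = -1 + 4 = 3$)
$p{\left(-6,6 \right)} 46 q{\left(0 \cdot 4 \cdot 2 \right)} = \left(6 - 6\right) 46 \cdot 3 = 0 \cdot 46 \cdot 3 = 0 \cdot 3 = 0$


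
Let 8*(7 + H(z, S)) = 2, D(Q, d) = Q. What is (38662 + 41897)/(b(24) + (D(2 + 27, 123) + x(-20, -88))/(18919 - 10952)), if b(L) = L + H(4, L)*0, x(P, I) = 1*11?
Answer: 641813553/191248 ≈ 3355.9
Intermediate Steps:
H(z, S) = -27/4 (H(z, S) = -7 + (1/8)*2 = -7 + 1/4 = -27/4)
x(P, I) = 11
b(L) = L (b(L) = L - 27/4*0 = L + 0 = L)
(38662 + 41897)/(b(24) + (D(2 + 27, 123) + x(-20, -88))/(18919 - 10952)) = (38662 + 41897)/(24 + ((2 + 27) + 11)/(18919 - 10952)) = 80559/(24 + (29 + 11)/7967) = 80559/(24 + 40*(1/7967)) = 80559/(24 + 40/7967) = 80559/(191248/7967) = 80559*(7967/191248) = 641813553/191248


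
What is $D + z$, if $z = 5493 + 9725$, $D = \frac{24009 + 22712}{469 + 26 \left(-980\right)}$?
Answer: $\frac{380570677}{25011} \approx 15216.0$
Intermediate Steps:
$D = - \frac{46721}{25011}$ ($D = \frac{46721}{469 - 25480} = \frac{46721}{-25011} = 46721 \left(- \frac{1}{25011}\right) = - \frac{46721}{25011} \approx -1.868$)
$z = 15218$
$D + z = - \frac{46721}{25011} + 15218 = \frac{380570677}{25011}$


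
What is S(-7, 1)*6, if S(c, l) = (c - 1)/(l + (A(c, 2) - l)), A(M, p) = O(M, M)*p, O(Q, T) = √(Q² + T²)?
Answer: -12*√2/7 ≈ -2.4244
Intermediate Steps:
A(M, p) = p*√2*√(M²) (A(M, p) = √(M² + M²)*p = √(2*M²)*p = (√2*√(M²))*p = p*√2*√(M²))
S(c, l) = √2*(-1 + c)/(4*√(c²)) (S(c, l) = (c - 1)/(l + (2*√2*√(c²) - l)) = (-1 + c)/(l + (-l + 2*√2*√(c²))) = (-1 + c)/((2*√2*√(c²))) = (-1 + c)*(√2/(4*√(c²))) = √2*(-1 + c)/(4*√(c²)))
S(-7, 1)*6 = (√2*(-1 - 7)/(4*√((-7)²)))*6 = ((¼)*√2*(-8)/√49)*6 = ((¼)*√2*(⅐)*(-8))*6 = -2*√2/7*6 = -12*√2/7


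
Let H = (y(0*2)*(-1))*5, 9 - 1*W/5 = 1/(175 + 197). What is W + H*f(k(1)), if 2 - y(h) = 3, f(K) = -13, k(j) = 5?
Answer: -7445/372 ≈ -20.013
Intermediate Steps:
W = 16735/372 (W = 45 - 5/(175 + 197) = 45 - 5/372 = 16735/372 ≈ 44.987)
y(h) = -1 (y(h) = 2 - 1*3 = 2 - 3 = -1)
H = 5 (H = -1*(-1)*5 = 1*5 = 5)
W + H*f(k(1)) = 16735/372 + 5*(-13) = 16735/372 - 65 = -7445/372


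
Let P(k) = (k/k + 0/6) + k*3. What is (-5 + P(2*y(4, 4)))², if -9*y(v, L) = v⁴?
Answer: 274576/9 ≈ 30508.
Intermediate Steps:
y(v, L) = -v⁴/9
P(k) = 1 + 3*k (P(k) = (1 + 0*(⅙)) + 3*k = (1 + 0) + 3*k = 1 + 3*k)
(-5 + P(2*y(4, 4)))² = (-5 + (1 + 3*(2*(-⅑*4⁴))))² = (-5 + (1 + 3*(2*(-⅑*256))))² = (-5 + (1 + 3*(2*(-256/9))))² = (-5 + (1 + 3*(-512/9)))² = (-5 + (1 - 512/3))² = (-5 - 509/3)² = (-524/3)² = 274576/9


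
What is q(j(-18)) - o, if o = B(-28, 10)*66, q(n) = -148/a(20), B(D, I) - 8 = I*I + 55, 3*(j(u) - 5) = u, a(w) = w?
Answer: -53827/5 ≈ -10765.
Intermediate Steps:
j(u) = 5 + u/3
B(D, I) = 63 + I² (B(D, I) = 8 + (I*I + 55) = 8 + (I² + 55) = 8 + (55 + I²) = 63 + I²)
q(n) = -37/5 (q(n) = -148/20 = -148*1/20 = -37/5)
o = 10758 (o = (63 + 10²)*66 = (63 + 100)*66 = 163*66 = 10758)
q(j(-18)) - o = -37/5 - 1*10758 = -37/5 - 10758 = -53827/5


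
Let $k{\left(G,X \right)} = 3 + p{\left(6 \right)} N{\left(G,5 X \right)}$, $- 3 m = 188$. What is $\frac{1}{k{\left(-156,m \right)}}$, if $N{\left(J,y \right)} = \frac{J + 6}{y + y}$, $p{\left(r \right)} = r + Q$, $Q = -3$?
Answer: $\frac{188}{699} \approx 0.26896$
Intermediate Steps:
$m = - \frac{188}{3}$ ($m = \left(- \frac{1}{3}\right) 188 = - \frac{188}{3} \approx -62.667$)
$p{\left(r \right)} = -3 + r$ ($p{\left(r \right)} = r - 3 = -3 + r$)
$N{\left(J,y \right)} = \frac{6 + J}{2 y}$
$k{\left(G,X \right)} = 3 + \frac{3 \left(6 + G\right)}{10 X}$ ($k{\left(G,X \right)} = 3 + \left(-3 + 6\right) \frac{6 + G}{2 \cdot 5 X} = 3 + 3 \frac{\frac{1}{5 X} \left(6 + G\right)}{2} = 3 + 3 \frac{6 + G}{10 X} = 3 + \frac{3 \left(6 + G\right)}{10 X}$)
$\frac{1}{k{\left(-156,m \right)}} = \frac{1}{\frac{3}{10} \frac{1}{- \frac{188}{3}} \left(6 - 156 + 10 \left(- \frac{188}{3}\right)\right)} = \frac{1}{\frac{3}{10} \left(- \frac{3}{188}\right) \left(6 - 156 - \frac{1880}{3}\right)} = \frac{1}{\frac{3}{10} \left(- \frac{3}{188}\right) \left(- \frac{2330}{3}\right)} = \frac{1}{\frac{699}{188}} = \frac{188}{699}$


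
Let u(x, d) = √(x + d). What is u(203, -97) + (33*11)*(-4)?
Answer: -1452 + √106 ≈ -1441.7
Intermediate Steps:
u(x, d) = √(d + x)
u(203, -97) + (33*11)*(-4) = √(-97 + 203) + (33*11)*(-4) = √106 + 363*(-4) = √106 - 1452 = -1452 + √106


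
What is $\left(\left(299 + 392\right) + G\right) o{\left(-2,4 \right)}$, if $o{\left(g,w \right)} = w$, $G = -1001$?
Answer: $-1240$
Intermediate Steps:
$\left(\left(299 + 392\right) + G\right) o{\left(-2,4 \right)} = \left(\left(299 + 392\right) - 1001\right) 4 = \left(691 - 1001\right) 4 = \left(-310\right) 4 = -1240$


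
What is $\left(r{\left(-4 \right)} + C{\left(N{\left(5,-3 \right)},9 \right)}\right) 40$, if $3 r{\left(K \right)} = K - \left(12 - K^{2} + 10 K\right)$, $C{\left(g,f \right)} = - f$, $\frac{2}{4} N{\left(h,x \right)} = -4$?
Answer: $\frac{520}{3} \approx 173.33$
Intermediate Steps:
$N{\left(h,x \right)} = -8$ ($N{\left(h,x \right)} = 2 \left(-4\right) = -8$)
$r{\left(K \right)} = -4 - 3 K + \frac{K^{2}}{3}$ ($r{\left(K \right)} = \frac{K - \left(12 - K^{2} + 10 K\right)}{3} = \frac{-12 + K^{2} - 9 K}{3} = -4 - 3 K + \frac{K^{2}}{3}$)
$\left(r{\left(-4 \right)} + C{\left(N{\left(5,-3 \right)},9 \right)}\right) 40 = \left(\left(-4 - -12 + \frac{\left(-4\right)^{2}}{3}\right) - 9\right) 40 = \left(\left(-4 + 12 + \frac{1}{3} \cdot 16\right) - 9\right) 40 = \left(\left(-4 + 12 + \frac{16}{3}\right) - 9\right) 40 = \left(\frac{40}{3} - 9\right) 40 = \frac{13}{3} \cdot 40 = \frac{520}{3}$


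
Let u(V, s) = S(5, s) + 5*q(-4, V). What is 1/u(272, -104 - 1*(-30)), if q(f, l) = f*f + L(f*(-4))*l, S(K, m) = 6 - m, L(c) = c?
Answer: 1/21920 ≈ 4.5620e-5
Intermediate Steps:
q(f, l) = f² - 4*f*l (q(f, l) = f*f + (f*(-4))*l = f² + (-4*f)*l = f² - 4*f*l)
u(V, s) = 86 - s + 80*V (u(V, s) = (6 - s) + 5*(-4*(-4 - 4*V)) = (6 - s) + 5*(16 + 16*V) = (6 - s) + (80 + 80*V) = 86 - s + 80*V)
1/u(272, -104 - 1*(-30)) = 1/(86 - (-104 - 1*(-30)) + 80*272) = 1/(86 - (-104 + 30) + 21760) = 1/(86 - 1*(-74) + 21760) = 1/(86 + 74 + 21760) = 1/21920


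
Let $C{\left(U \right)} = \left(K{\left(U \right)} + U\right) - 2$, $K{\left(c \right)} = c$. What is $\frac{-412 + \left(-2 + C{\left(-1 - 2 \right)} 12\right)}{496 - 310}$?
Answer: $- \frac{85}{31} \approx -2.7419$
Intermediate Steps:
$C{\left(U \right)} = -2 + 2 U$ ($C{\left(U \right)} = \left(U + U\right) - 2 = 2 U - 2 = -2 + 2 U$)
$\frac{-412 + \left(-2 + C{\left(-1 - 2 \right)} 12\right)}{496 - 310} = \frac{-412 + \left(-2 + \left(-2 + 2 \left(-1 - 2\right)\right) 12\right)}{496 - 310} = \frac{-412 + \left(-2 + \left(-2 + 2 \left(-1 - 2\right)\right) 12\right)}{186} = \left(-412 + \left(-2 + \left(-2 + 2 \left(-3\right)\right) 12\right)\right) \frac{1}{186} = \left(-412 + \left(-2 + \left(-2 - 6\right) 12\right)\right) \frac{1}{186} = \left(-412 - 98\right) \frac{1}{186} = \left(-510\right) \frac{1}{186} = - \frac{85}{31}$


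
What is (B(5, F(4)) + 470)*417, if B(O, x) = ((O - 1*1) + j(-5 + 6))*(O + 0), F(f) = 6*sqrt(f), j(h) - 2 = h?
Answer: 210585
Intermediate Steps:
j(h) = 2 + h
B(O, x) = O*(2 + O) (B(O, x) = ((O - 1*1) + (2 + (-5 + 6)))*(O + 0) = ((O - 1) + (2 + 1))*O = ((-1 + O) + 3)*O = (2 + O)*O = O*(2 + O))
(B(5, F(4)) + 470)*417 = (5*(2 + 5) + 470)*417 = (5*7 + 470)*417 = (35 + 470)*417 = 505*417 = 210585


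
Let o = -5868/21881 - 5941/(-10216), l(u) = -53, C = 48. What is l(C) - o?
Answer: -11917471221/223536296 ≈ -53.313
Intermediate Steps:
o = 70047533/223536296 (o = -5868*1/21881 - 5941*(-1/10216) = -5868/21881 + 5941/10216 = 70047533/223536296 ≈ 0.31336)
l(C) - o = -53 - 1*70047533/223536296 = -53 - 70047533/223536296 = -11917471221/223536296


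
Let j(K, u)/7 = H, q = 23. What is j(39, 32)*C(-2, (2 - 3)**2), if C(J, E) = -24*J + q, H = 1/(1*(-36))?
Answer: -497/36 ≈ -13.806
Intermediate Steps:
H = -1/36 (H = 1*(-1/36) = -1/36 ≈ -0.027778)
j(K, u) = -7/36 (j(K, u) = 7*(-1/36) = -7/36)
C(J, E) = 23 - 24*J (C(J, E) = -24*J + 23 = 23 - 24*J)
j(39, 32)*C(-2, (2 - 3)**2) = -7*(23 - 24*(-2))/36 = -7*(23 + 48)/36 = -7/36*71 = -497/36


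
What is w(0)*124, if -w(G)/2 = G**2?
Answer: 0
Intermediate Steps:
w(G) = -2*G**2
w(0)*124 = -2*0**2*124 = -2*0*124 = 0*124 = 0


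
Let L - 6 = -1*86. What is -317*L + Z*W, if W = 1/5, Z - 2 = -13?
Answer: 126789/5 ≈ 25358.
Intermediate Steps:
Z = -11 (Z = 2 - 13 = -11)
W = 1/5 ≈ 0.20000
L = -80 (L = 6 - 1*86 = 6 - 86 = -80)
-317*L + Z*W = -317*(-80) - 11*1/5 = 25360 - 11/5 = 126789/5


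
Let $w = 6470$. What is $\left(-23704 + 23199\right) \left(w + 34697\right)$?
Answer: $-20789335$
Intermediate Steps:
$\left(-23704 + 23199\right) \left(w + 34697\right) = \left(-23704 + 23199\right) \left(6470 + 34697\right) = \left(-505\right) 41167 = -20789335$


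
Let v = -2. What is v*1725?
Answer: -3450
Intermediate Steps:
v*1725 = -2*1725 = -3450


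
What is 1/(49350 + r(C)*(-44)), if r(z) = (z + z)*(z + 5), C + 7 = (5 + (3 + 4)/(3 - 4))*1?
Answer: 1/46182 ≈ 2.1653e-5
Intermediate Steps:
C = -9 (C = -7 + (5 + (3 + 4)/(3 - 4))*1 = -7 + (5 + 7/(-1))*1 = -7 + (5 + 7*(-1))*1 = -7 + (5 - 7)*1 = -7 - 2*1 = -7 - 2 = -9)
r(z) = 2*z*(5 + z) (r(z) = (2*z)*(5 + z) = 2*z*(5 + z))
1/(49350 + r(C)*(-44)) = 1/(49350 + (2*(-9)*(5 - 9))*(-44)) = 1/(49350 + (2*(-9)*(-4))*(-44)) = 1/(49350 + 72*(-44)) = 1/(49350 - 3168) = 1/46182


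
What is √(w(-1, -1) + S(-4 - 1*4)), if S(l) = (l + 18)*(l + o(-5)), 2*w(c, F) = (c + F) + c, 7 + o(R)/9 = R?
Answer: I*√4646/2 ≈ 34.081*I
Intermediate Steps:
o(R) = -63 + 9*R
w(c, F) = c + F/2 (w(c, F) = ((c + F) + c)/2 = ((F + c) + c)/2 = (F + 2*c)/2 = c + F/2)
S(l) = (-108 + l)*(18 + l) (S(l) = (l + 18)*(l + (-63 + 9*(-5))) = (18 + l)*(l + (-63 - 45)) = (18 + l)*(l - 108) = (18 + l)*(-108 + l) = (-108 + l)*(18 + l))
√(w(-1, -1) + S(-4 - 1*4)) = √((-1 + (½)*(-1)) + (-1944 + (-4 - 1*4)² - 90*(-4 - 1*4))) = √((-1 - ½) + (-1944 + (-4 - 4)² - 90*(-4 - 4))) = √(-3/2 + (-1944 + (-8)² - 90*(-8))) = √(-3/2 + (-1944 + 64 + 720)) = √(-3/2 - 1160) = √(-2323/2) = I*√4646/2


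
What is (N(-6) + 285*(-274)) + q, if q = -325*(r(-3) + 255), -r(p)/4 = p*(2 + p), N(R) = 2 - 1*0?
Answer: -157063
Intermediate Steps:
N(R) = 2 (N(R) = 2 + 0 = 2)
r(p) = -4*p*(2 + p)
q = -78975 (q = -325*(-4*(-3)*(2 - 3) + 255) = -325*(-4*(-3)*(-1) + 255) = -325*(-12 + 255) = -325*243 = -78975)
(N(-6) + 285*(-274)) + q = (2 + 285*(-274)) - 78975 = (2 - 78090) - 78975 = -78088 - 78975 = -157063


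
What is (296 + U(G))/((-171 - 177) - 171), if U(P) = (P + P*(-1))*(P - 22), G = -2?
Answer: -296/519 ≈ -0.57033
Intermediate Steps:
U(P) = 0 (U(P) = (P - P)*(-22 + P) = 0*(-22 + P) = 0)
(296 + U(G))/((-171 - 177) - 171) = (296 + 0)/((-171 - 177) - 171) = 296/(-348 - 171) = 296/(-519) = 296*(-1/519) = -296/519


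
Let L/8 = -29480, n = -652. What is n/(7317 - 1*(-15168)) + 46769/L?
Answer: -241073729/1060572480 ≈ -0.22731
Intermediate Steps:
L = -235840 (L = 8*(-29480) = -235840)
n/(7317 - 1*(-15168)) + 46769/L = -652/(7317 - 1*(-15168)) + 46769/(-235840) = -652/(7317 + 15168) + 46769*(-1/235840) = -652/22485 - 46769/235840 = -241073729/1060572480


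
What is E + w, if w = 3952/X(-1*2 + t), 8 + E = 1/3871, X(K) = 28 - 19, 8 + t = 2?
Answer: 15019489/34839 ≈ 431.11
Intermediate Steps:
t = -6 (t = -8 + 2 = -6)
X(K) = 9
E = -30967/3871 (E = -8 + 1/3871 = -30967/3871 ≈ -7.9997)
w = 3952/9 ≈ 439.11
E + w = -30967/3871 + 3952/9 = 15019489/34839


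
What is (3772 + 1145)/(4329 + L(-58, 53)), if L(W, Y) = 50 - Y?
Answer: 1639/1442 ≈ 1.1366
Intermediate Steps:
(3772 + 1145)/(4329 + L(-58, 53)) = (3772 + 1145)/(4329 + (50 - 1*53)) = 4917/(4329 + (50 - 53)) = 4917/(4329 - 3) = 4917/4326 = 4917*(1/4326) = 1639/1442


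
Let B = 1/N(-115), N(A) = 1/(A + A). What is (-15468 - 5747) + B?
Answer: -21445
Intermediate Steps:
N(A) = 1/(2*A)
B = -230 (B = 1/((½)/(-115)) = 1/((½)*(-1/115)) = 1/(-1/230) = -230)
(-15468 - 5747) + B = (-15468 - 5747) - 230 = -21215 - 230 = -21445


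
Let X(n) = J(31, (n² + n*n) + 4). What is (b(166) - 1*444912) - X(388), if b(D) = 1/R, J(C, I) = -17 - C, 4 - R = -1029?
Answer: -459544511/1033 ≈ -4.4486e+5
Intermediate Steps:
R = 1033 (R = 4 - 1*(-1029) = 4 + 1029 = 1033)
X(n) = -48 (X(n) = -17 - 1*31 = -17 - 31 = -48)
b(D) = 1/1033
(b(166) - 1*444912) - X(388) = (1/1033 - 1*444912) - 1*(-48) = (1/1033 - 444912) + 48 = -459594095/1033 + 48 = -459544511/1033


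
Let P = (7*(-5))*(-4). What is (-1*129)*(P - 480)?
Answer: 43860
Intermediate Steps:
P = 140 (P = -35*(-4) = 140)
(-1*129)*(P - 480) = (-1*129)*(140 - 480) = -129*(-340) = 43860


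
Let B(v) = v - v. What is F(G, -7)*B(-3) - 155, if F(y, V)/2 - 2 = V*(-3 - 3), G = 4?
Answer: -155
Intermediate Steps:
F(y, V) = 4 - 12*V (F(y, V) = 4 + 2*(V*(-3 - 3)) = 4 + 2*(V*(-6)) = 4 + 2*(-6*V) = 4 - 12*V)
B(v) = 0
F(G, -7)*B(-3) - 155 = (4 - 12*(-7))*0 - 155 = (4 + 84)*0 - 155 = 88*0 - 155 = 0 - 155 = -155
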